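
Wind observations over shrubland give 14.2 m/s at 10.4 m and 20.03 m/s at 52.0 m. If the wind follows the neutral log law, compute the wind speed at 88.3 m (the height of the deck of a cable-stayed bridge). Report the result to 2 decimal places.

21.95 m/s

Log law: V ∝ ln(z/z₀). From the pair, with r = V₁/V₂ = 0.70894,
ln z₀ = (ln z₁ − r·ln z₂)/(1 − r) = (2.3418 − 0.70894×3.9512)/0.29106 = -1.5783 → z₀ = 0.2063 m
V₃ = V₁ · ln(z₃/z₀)/ln(z₁/z₀) = 14.2 × 6.0590/3.9201 = 21.9480 m/s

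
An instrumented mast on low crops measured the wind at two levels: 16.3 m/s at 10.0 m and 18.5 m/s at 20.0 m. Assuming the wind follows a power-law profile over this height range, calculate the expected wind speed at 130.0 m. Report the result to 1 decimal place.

26.0 m/s

First find α: α = ln(V₂/V₁)/ln(z₂/z₁) = ln(18.5/16.3)/ln(20.0/10.0) = 0.12661/0.69315 = 0.1827
Extrapolate from 20.0 m to 130.0 m: V₃ = 18.5 × (130.0/20.0)^0.1827 = 18.5 × 1.4076 = 26.0407 m/s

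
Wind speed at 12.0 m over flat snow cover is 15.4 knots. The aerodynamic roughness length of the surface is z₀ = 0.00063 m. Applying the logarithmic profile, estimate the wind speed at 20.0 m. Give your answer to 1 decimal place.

16.2 knots

Log law: V(z) ∝ ln(z/z₀), so V₂/V₁ = ln(z₂/z₀) / ln(z₁/z₀).
ln(20.0/0.00063) = 10.3655, ln(12.0/0.00063) = 9.8547
V₂ = 15.4 × 10.3655/9.8547 = 15.4 × 1.0518 = 16.1983 knots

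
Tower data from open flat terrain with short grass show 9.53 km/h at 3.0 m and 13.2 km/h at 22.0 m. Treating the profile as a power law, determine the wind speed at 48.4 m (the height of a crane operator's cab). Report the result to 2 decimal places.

First find α: α = ln(V₂/V₁)/ln(z₂/z₁) = ln(13.2/9.53)/ln(22.0/3.0) = 0.32577/1.99243 = 0.1635
Extrapolate from 22.0 m to 48.4 m: V₃ = 13.2 × (48.4/22.0)^0.1635 = 13.2 × 1.1376 = 15.0163 km/h

15.02 km/h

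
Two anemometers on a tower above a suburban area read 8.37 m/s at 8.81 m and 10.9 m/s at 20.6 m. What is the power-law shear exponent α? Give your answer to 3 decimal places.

α ≈ 0.311

Power law: V₂/V₁ = (z₂/z₁)^α ⇒ α = ln(V₂/V₁) / ln(z₂/z₁)
α = ln(10.9/8.37) / ln(20.6/8.81) = ln(1.3023) / ln(2.3383)
  = 0.26411 / 0.84940 = 0.31093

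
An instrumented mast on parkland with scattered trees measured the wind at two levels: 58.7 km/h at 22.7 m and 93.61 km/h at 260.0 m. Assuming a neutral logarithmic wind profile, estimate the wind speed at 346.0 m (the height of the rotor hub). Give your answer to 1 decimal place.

97.7 km/h

Log law: V ∝ ln(z/z₀). From the pair, with r = V₁/V₂ = 0.62707,
ln z₀ = (ln z₁ − r·ln z₂)/(1 − r) = (3.1224 − 0.62707×5.5607)/0.37293 = -0.9776 → z₀ = 0.3762 m
V₃ = V₁ · ln(z₃/z₀)/ln(z₁/z₀) = 58.7 × 6.8240/4.0999 = 97.7013 km/h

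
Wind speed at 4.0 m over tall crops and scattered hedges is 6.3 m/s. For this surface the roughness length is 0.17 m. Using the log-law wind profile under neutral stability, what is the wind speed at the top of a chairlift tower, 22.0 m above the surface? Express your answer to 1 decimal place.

9.7 m/s

Log law: V(z) ∝ ln(z/z₀), so V₂/V₁ = ln(z₂/z₀) / ln(z₁/z₀).
ln(22.0/0.17) = 4.8630, ln(4.0/0.17) = 3.1583
V₂ = 6.3 × 4.8630/3.1583 = 6.3 × 1.5398 = 9.7006 m/s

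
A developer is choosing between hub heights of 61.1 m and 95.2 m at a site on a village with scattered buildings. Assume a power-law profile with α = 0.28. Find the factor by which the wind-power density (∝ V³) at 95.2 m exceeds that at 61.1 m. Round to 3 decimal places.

1.451

Speed ratio: V_B/V_A = (z_B/z_A)^α = (95.2/61.1)^0.28 = (1.5581)^0.28 = 1.13221
Power-density ratio: P_B/P_A = (V_B/V_A)³ = (1.13221)³ = 1.45138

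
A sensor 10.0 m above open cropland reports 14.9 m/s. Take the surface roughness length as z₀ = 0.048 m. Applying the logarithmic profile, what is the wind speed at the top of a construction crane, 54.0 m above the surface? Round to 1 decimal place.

Log law: V(z) ∝ ln(z/z₀), so V₂/V₁ = ln(z₂/z₀) / ln(z₁/z₀).
ln(54.0/0.048) = 7.0255, ln(10.0/0.048) = 5.3391
V₂ = 14.9 × 7.0255/5.3391 = 14.9 × 1.3159 = 19.6063 m/s

19.6 m/s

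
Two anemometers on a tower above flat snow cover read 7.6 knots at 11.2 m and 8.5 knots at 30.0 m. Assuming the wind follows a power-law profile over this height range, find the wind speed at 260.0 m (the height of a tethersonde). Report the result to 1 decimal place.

First find α: α = ln(V₂/V₁)/ln(z₂/z₁) = ln(8.5/7.6)/ln(30.0/11.2) = 0.11192/0.98528 = 0.1136
Extrapolate from 30.0 m to 260.0 m: V₃ = 8.5 × (260.0/30.0)^0.1136 = 8.5 × 1.2780 = 10.8630 knots

10.9 knots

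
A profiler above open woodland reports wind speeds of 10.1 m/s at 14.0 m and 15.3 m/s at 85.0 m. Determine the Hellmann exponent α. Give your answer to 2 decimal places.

Power law: V₂/V₁ = (z₂/z₁)^α ⇒ α = ln(V₂/V₁) / ln(z₂/z₁)
α = ln(15.3/10.1) / ln(85.0/14.0) = ln(1.5149) / ln(6.0714)
  = 0.41532 / 1.80359 = 0.23027

α ≈ 0.23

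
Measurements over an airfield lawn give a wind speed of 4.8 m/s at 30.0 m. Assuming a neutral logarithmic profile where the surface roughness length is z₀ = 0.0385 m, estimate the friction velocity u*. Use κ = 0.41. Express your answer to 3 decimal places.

u* ≈ 0.296 m/s

Log law: V(z) = (u*/κ) · ln(z/z₀) ⇒ u* = κ · V / ln(z/z₀)
u* = 0.41 × 4.8 / ln(30.0/0.0385) = 0.41 × 4.8 / 6.6583
   = 1.9680 / 6.6583 = 0.2956 m/s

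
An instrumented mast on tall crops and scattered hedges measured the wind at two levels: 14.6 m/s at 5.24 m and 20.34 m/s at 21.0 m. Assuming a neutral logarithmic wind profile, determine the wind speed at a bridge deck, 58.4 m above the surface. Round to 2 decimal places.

Log law: V ∝ ln(z/z₀). From the pair, with r = V₁/V₂ = 0.71780,
ln z₀ = (ln z₁ − r·ln z₂)/(1 − r) = (1.6563 − 0.71780×3.0445)/0.28220 = -1.8746 → z₀ = 0.1534 m
V₃ = V₁ · ln(z₃/z₀)/ln(z₁/z₀) = 14.6 × 5.9420/3.5310 = 24.5691 m/s

24.57 m/s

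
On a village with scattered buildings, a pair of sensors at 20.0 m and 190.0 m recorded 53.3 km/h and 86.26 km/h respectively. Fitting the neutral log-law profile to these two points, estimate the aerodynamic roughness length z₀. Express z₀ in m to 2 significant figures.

z₀ ≈ 0.52 m

Log law: V(z) ∝ ln(z/z₀). With r = V₁/V₂ = 53.3/86.26 = 0.61790,
r · ln(z₂/z₀) = ln(z₁/z₀) ⇒ ln z₀ = (ln z₁ − r·ln z₂)/(1 − r)
ln z₀ = (2.99573 − 0.61790×5.24702) / 0.38210 = -0.6449
z₀ = exp(-0.6449) = 0.5247 m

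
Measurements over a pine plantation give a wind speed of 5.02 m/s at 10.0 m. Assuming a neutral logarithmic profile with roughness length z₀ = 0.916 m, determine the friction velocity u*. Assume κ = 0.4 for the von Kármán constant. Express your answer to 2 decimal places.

Log law: V(z) = (u*/κ) · ln(z/z₀) ⇒ u* = κ · V / ln(z/z₀)
u* = 0.4 × 5.02 / ln(10.0/0.916) = 0.4 × 5.02 / 2.3903
   = 2.0080 / 2.3903 = 0.8401 m/s

u* ≈ 0.84 m/s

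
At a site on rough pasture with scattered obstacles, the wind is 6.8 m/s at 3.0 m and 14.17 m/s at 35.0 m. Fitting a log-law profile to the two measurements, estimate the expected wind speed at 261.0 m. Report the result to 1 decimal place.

20.2 m/s

Log law: V ∝ ln(z/z₀). From the pair, with r = V₁/V₂ = 0.47989,
ln z₀ = (ln z₁ − r·ln z₂)/(1 − r) = (1.0986 − 0.47989×3.5553)/0.52011 = -1.1681 → z₀ = 0.3110 m
V₃ = V₁ · ln(z₃/z₀)/ln(z₁/z₀) = 6.8 × 6.7326/2.2667 = 20.1973 m/s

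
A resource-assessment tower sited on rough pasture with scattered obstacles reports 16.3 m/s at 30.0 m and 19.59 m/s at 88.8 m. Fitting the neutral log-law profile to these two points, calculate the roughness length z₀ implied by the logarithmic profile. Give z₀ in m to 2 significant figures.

z₀ ≈ 0.14 m

Log law: V(z) ∝ ln(z/z₀). With r = V₁/V₂ = 16.3/19.59 = 0.83206,
r · ln(z₂/z₀) = ln(z₁/z₀) ⇒ ln z₀ = (ln z₁ − r·ln z₂)/(1 − r)
ln z₀ = (3.40120 − 0.83206×4.48639) / 0.16794 = -1.9753
z₀ = exp(-1.9753) = 0.1387 m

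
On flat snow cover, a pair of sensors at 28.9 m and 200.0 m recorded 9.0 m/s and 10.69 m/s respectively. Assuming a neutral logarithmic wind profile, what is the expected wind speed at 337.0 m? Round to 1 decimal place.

Log law: V ∝ ln(z/z₀). From the pair, with r = V₁/V₂ = 0.84191,
ln z₀ = (ln z₁ − r·ln z₂)/(1 − r) = (3.3638 − 0.84191×5.2983)/0.15809 = -6.9381 → z₀ = 0.0009701 m
V₃ = V₁ · ln(z₃/z₀)/ln(z₁/z₀) = 9.0 × 12.7582/10.3019 = 11.1458 m/s

11.1 m/s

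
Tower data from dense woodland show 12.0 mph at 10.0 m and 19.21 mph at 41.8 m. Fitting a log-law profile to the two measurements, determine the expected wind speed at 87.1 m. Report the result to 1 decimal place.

22.9 mph

Log law: V ∝ ln(z/z₀). From the pair, with r = V₁/V₂ = 0.62467,
ln z₀ = (ln z₁ − r·ln z₂)/(1 − r) = (2.3026 − 0.62467×3.7329)/0.37533 = -0.0780 → z₀ = 0.9250 m
V₃ = V₁ · ln(z₃/z₀)/ln(z₁/z₀) = 12.0 × 4.5450/2.3805 = 22.9108 mph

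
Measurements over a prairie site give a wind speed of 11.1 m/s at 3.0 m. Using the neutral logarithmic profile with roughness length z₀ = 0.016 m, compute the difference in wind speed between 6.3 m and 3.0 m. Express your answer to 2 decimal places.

Log law: V₂ = V₁ · ln(z₂/z₀)/ln(z₁/z₀) = 11.1 × 5.9757/5.2338 = 12.6735 m/s
ΔV = 12.6735 − 11.1 = 1.5735 m/s

1.57 m/s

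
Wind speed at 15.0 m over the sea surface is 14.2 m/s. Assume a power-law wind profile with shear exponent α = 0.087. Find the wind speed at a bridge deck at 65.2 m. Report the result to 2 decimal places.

16.14 m/s

Power-law profile: V₂ = V₁ · (z₂/z₁)^α
V₂ = 14.2 × (65.2/15.0)^0.087 = 14.2 × (4.3467)^0.087
    = 14.2 × 1.1364 = 16.1364 m/s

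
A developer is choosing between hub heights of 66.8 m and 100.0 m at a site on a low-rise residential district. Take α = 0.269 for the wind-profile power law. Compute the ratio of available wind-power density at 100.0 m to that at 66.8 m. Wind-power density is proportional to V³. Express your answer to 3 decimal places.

Speed ratio: V_B/V_A = (z_B/z_A)^α = (100.0/66.8)^0.269 = (1.4970)^0.269 = 1.11464
Power-density ratio: P_B/P_A = (V_B/V_A)³ = (1.11464)³ = 1.38486

1.385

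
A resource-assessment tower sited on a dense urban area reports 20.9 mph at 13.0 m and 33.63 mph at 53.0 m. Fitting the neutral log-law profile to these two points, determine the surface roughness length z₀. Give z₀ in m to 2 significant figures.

z₀ ≈ 1.3 m

Log law: V(z) ∝ ln(z/z₀). With r = V₁/V₂ = 20.9/33.63 = 0.62147,
r · ln(z₂/z₀) = ln(z₁/z₀) ⇒ ln z₀ = (ln z₁ − r·ln z₂)/(1 − r)
ln z₀ = (2.56495 − 0.62147×3.97029) / 0.37853 = 0.2577
z₀ = exp(0.2577) = 1.294 m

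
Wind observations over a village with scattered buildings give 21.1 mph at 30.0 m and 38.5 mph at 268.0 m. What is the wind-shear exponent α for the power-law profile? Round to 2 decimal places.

Power law: V₂/V₁ = (z₂/z₁)^α ⇒ α = ln(V₂/V₁) / ln(z₂/z₁)
α = ln(38.5/21.1) / ln(268.0/30.0) = ln(1.8246) / ln(8.9333)
  = 0.60139 / 2.18979 = 0.27463

α ≈ 0.27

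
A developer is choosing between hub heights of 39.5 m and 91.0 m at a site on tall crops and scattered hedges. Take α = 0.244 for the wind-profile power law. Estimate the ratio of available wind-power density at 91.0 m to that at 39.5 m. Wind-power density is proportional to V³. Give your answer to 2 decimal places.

1.84

Speed ratio: V_B/V_A = (z_B/z_A)^α = (91.0/39.5)^0.244 = (2.3038)^0.244 = 1.22585
Power-density ratio: P_B/P_A = (V_B/V_A)³ = (1.22585)³ = 1.84208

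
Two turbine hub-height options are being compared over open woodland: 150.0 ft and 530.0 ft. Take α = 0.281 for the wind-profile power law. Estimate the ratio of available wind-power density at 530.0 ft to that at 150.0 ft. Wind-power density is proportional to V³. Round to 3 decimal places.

Speed ratio: V_B/V_A = (z_B/z_A)^α = (530.0/150.0)^0.281 = (3.5333)^0.281 = 1.42574
Power-density ratio: P_B/P_A = (V_B/V_A)³ = (1.42574)³ = 2.89814

2.898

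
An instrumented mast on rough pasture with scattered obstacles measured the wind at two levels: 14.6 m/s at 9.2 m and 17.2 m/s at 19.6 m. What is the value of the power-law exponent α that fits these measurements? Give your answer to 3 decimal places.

Power law: V₂/V₁ = (z₂/z₁)^α ⇒ α = ln(V₂/V₁) / ln(z₂/z₁)
α = ln(17.2/14.6) / ln(19.6/9.2) = ln(1.1781) / ln(2.1304)
  = 0.16389 / 0.75633 = 0.21669

α ≈ 0.217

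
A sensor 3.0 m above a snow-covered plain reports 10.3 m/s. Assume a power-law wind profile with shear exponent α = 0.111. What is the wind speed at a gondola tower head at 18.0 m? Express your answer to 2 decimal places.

Power-law profile: V₂ = V₁ · (z₂/z₁)^α
V₂ = 10.3 × (18.0/3.0)^0.111 = 10.3 × (6.0000)^0.111
    = 10.3 × 1.2200 = 12.5664 m/s

12.57 m/s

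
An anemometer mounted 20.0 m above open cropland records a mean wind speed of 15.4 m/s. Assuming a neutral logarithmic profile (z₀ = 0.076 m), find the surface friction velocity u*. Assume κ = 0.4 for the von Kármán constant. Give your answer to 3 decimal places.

Log law: V(z) = (u*/κ) · ln(z/z₀) ⇒ u* = κ · V / ln(z/z₀)
u* = 0.4 × 15.4 / ln(20.0/0.076) = 0.4 × 15.4 / 5.5728
   = 6.1600 / 5.5728 = 1.1054 m/s

u* ≈ 1.105 m/s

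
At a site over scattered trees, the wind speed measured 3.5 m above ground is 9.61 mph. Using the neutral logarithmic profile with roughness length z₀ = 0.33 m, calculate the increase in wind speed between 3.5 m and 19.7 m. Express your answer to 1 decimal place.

Log law: V₂ = V₁ · ln(z₂/z₀)/ln(z₁/z₀) = 9.61 × 4.0893/2.3614 = 16.6416 mph
ΔV = 16.6416 − 9.61 = 7.0316 mph

7.0 mph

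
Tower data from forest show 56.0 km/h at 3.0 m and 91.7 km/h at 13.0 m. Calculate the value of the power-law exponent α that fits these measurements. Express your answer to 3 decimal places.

Power law: V₂/V₁ = (z₂/z₁)^α ⇒ α = ln(V₂/V₁) / ln(z₂/z₁)
α = ln(91.7/56.0) / ln(13.0/3.0) = ln(1.6375) / ln(4.3333)
  = 0.49317 / 1.46634 = 0.33633

α ≈ 0.336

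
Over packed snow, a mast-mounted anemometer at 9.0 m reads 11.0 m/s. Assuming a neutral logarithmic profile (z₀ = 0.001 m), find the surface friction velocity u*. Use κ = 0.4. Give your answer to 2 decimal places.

Log law: V(z) = (u*/κ) · ln(z/z₀) ⇒ u* = κ · V / ln(z/z₀)
u* = 0.4 × 11.0 / ln(9.0/0.001) = 0.4 × 11.0 / 9.1050
   = 4.4000 / 9.1050 = 0.4833 m/s

u* ≈ 0.48 m/s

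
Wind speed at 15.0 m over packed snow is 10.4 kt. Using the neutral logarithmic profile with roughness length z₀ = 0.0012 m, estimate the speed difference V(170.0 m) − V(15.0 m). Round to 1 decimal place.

2.7 kt

Log law: V₂ = V₁ · ln(z₂/z₀)/ln(z₁/z₀) = 10.4 × 11.8612/9.4335 = 13.0765 kt
ΔV = 13.0765 − 10.4 = 2.6765 kt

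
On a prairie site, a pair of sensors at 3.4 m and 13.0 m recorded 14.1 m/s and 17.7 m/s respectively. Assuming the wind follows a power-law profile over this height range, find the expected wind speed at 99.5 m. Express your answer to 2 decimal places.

First find α: α = ln(V₂/V₁)/ln(z₂/z₁) = ln(17.7/14.1)/ln(13.0/3.4) = 0.22739/1.34117 = 0.1695
Extrapolate from 13.0 m to 99.5 m: V₃ = 17.7 × (99.5/13.0)^0.1695 = 17.7 × 1.4121 = 24.9937 m/s

24.99 m/s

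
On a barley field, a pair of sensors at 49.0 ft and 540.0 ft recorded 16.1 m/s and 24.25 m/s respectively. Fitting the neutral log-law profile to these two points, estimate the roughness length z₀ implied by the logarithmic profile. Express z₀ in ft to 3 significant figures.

z₀ ≈ 0.428 ft

Log law: V(z) ∝ ln(z/z₀). With r = V₁/V₂ = 16.1/24.25 = 0.66392,
r · ln(z₂/z₀) = ln(z₁/z₀) ⇒ ln z₀ = (ln z₁ − r·ln z₂)/(1 − r)
ln z₀ = (3.89182 − 0.66392×6.29157) / 0.33608 = -0.8488
z₀ = exp(-0.8488) = 0.4279 ft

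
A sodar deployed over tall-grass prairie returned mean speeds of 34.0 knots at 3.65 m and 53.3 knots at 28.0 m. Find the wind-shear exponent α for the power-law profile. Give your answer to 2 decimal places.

Power law: V₂/V₁ = (z₂/z₁)^α ⇒ α = ln(V₂/V₁) / ln(z₂/z₁)
α = ln(53.3/34.0) / ln(28.0/3.65) = ln(1.5676) / ln(7.6712)
  = 0.44958 / 2.03748 = 0.22065

α ≈ 0.22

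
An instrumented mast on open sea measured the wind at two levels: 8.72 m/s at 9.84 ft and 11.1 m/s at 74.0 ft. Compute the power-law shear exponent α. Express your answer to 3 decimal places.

α ≈ 0.120

Power law: V₂/V₁ = (z₂/z₁)^α ⇒ α = ln(V₂/V₁) / ln(z₂/z₁)
α = ln(11.1/8.72) / ln(74.0/9.84) = ln(1.2729) / ln(7.5203)
  = 0.24133 / 2.01761 = 0.11961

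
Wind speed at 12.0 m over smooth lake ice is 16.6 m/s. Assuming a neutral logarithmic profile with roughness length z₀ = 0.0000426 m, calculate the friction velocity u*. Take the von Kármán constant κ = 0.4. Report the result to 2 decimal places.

u* ≈ 0.53 m/s

Log law: V(z) = (u*/κ) · ln(z/z₀) ⇒ u* = κ · V / ln(z/z₀)
u* = 0.4 × 16.6 / ln(12.0/0.0000426) = 0.4 × 16.6 / 12.5486
   = 6.6400 / 12.5486 = 0.5291 m/s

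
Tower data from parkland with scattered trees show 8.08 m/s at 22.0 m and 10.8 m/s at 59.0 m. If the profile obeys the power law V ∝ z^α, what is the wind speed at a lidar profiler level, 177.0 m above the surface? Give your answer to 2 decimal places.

First find α: α = ln(V₂/V₁)/ln(z₂/z₁) = ln(10.8/8.08)/ln(59.0/22.0) = 0.29015/0.98649 = 0.2941
Extrapolate from 59.0 m to 177.0 m: V₃ = 10.8 × (177.0/59.0)^0.2941 = 10.8 × 1.3814 = 14.9196 m/s

14.92 m/s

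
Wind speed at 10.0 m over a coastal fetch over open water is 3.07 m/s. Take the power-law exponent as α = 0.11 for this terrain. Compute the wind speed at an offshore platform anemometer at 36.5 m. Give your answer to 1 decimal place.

Power-law profile: V₂ = V₁ · (z₂/z₁)^α
V₂ = 3.07 × (36.5/10.0)^0.11 = 3.07 × (3.6500)^0.11
    = 3.07 × 1.1531 = 3.5399 m/s

3.5 m/s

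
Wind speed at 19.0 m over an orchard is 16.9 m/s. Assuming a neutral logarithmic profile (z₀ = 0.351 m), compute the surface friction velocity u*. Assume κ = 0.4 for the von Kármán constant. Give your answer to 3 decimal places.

u* ≈ 1.694 m/s

Log law: V(z) = (u*/κ) · ln(z/z₀) ⇒ u* = κ · V / ln(z/z₀)
u* = 0.4 × 16.9 / ln(19.0/0.351) = 0.4 × 16.9 / 3.9914
   = 6.7600 / 3.9914 = 1.6936 m/s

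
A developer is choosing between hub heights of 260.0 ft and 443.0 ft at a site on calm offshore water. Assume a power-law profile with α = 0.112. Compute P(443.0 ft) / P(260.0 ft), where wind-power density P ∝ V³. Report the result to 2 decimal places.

Speed ratio: V_B/V_A = (z_B/z_A)^α = (443.0/260.0)^0.112 = (1.7038)^0.112 = 1.06150
Power-density ratio: P_B/P_A = (V_B/V_A)³ = (1.06150)³ = 1.19608

1.20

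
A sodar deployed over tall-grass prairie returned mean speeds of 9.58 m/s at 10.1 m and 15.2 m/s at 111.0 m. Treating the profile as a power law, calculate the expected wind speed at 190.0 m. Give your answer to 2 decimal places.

First find α: α = ln(V₂/V₁)/ln(z₂/z₁) = ln(15.2/9.58)/ln(111.0/10.1) = 0.46162/2.39699 = 0.1926
Extrapolate from 111.0 m to 190.0 m: V₃ = 15.2 × (190.0/111.0)^0.1926 = 15.2 × 1.1091 = 16.8577 m/s

16.86 m/s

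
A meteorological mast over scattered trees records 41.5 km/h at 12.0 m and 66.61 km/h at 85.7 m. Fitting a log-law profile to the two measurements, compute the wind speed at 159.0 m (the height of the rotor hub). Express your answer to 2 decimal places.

Log law: V ∝ ln(z/z₀). From the pair, with r = V₁/V₂ = 0.62303,
ln z₀ = (ln z₁ − r·ln z₂)/(1 − r) = (2.4849 − 0.62303×4.4509)/0.37697 = -0.7643 → z₀ = 0.4657 m
V₃ = V₁ · ln(z₃/z₀)/ln(z₁/z₀) = 41.5 × 5.8332/3.2492 = 74.5040 km/h

74.50 km/h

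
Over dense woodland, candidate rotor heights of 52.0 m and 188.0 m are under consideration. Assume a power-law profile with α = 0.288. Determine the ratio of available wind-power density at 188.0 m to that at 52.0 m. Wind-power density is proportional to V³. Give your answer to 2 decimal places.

Speed ratio: V_B/V_A = (z_B/z_A)^α = (188.0/52.0)^0.288 = (3.6154)^0.288 = 1.44793
Power-density ratio: P_B/P_A = (V_B/V_A)³ = (1.44793)³ = 3.03561

3.04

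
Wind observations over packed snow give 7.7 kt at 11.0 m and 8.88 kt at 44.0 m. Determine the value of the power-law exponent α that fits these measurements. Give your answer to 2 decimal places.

Power law: V₂/V₁ = (z₂/z₁)^α ⇒ α = ln(V₂/V₁) / ln(z₂/z₁)
α = ln(8.88/7.7) / ln(44.0/11.0) = ln(1.1532) / ln(4.0000)
  = 0.14258 / 1.38629 = 0.10285

α ≈ 0.10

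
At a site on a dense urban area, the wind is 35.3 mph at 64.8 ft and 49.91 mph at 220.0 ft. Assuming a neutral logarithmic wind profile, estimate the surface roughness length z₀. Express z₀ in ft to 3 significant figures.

z₀ ≈ 3.38 ft

Log law: V(z) ∝ ln(z/z₀). With r = V₁/V₂ = 35.3/49.91 = 0.70727,
r · ln(z₂/z₀) = ln(z₁/z₀) ⇒ ln z₀ = (ln z₁ − r·ln z₂)/(1 − r)
ln z₀ = (4.17131 − 0.70727×5.39363) / 0.29273 = 1.2180
z₀ = exp(1.2180) = 3.380 ft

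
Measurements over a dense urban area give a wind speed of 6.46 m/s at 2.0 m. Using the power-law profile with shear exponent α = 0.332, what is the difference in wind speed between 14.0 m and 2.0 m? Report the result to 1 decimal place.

5.9 m/s

Power law: V₂ = V₁ · (z₂/z₁)^α = 6.46 × (7.0000)^0.332 = 12.3255 m/s
ΔV = 12.3255 − 6.46 = 5.8655 m/s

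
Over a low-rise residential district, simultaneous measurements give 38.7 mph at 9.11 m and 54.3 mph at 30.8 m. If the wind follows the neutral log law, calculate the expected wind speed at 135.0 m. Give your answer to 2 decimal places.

Log law: V ∝ ln(z/z₀). From the pair, with r = V₁/V₂ = 0.71271,
ln z₀ = (ln z₁ − r·ln z₂)/(1 − r) = (2.2094 − 0.71271×3.4275)/0.28729 = -0.8126 → z₀ = 0.4437 m
V₃ = V₁ · ln(z₃/z₀)/ln(z₁/z₀) = 38.7 × 5.7178/3.0219 = 73.2248 mph

73.22 mph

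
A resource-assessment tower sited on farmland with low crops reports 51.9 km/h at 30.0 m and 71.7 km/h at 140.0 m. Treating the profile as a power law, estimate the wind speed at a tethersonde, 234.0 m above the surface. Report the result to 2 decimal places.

First find α: α = ln(V₂/V₁)/ln(z₂/z₁) = ln(71.7/51.9)/ln(140.0/30.0) = 0.32317/1.54045 = 0.2098
Extrapolate from 140.0 m to 234.0 m: V₃ = 71.7 × (234.0/140.0)^0.2098 = 71.7 × 1.1138 = 79.8585 km/h

79.86 km/h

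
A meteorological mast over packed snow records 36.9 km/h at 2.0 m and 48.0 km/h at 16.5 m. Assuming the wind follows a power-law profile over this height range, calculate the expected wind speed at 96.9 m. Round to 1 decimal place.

59.8 km/h

First find α: α = ln(V₂/V₁)/ln(z₂/z₁) = ln(48.0/36.9)/ln(16.5/2.0) = 0.26299/2.11021 = 0.1246
Extrapolate from 16.5 m to 96.9 m: V₃ = 48.0 × (96.9/16.5)^0.1246 = 48.0 × 1.2469 = 59.8493 km/h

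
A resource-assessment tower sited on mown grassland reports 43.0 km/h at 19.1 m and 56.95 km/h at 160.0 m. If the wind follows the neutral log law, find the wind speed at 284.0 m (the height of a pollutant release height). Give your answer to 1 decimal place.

Log law: V ∝ ln(z/z₀). From the pair, with r = V₁/V₂ = 0.75505,
ln z₀ = (ln z₁ − r·ln z₂)/(1 − r) = (2.9497 − 0.75505×5.0752)/0.24495 = -3.6020 → z₀ = 0.02727 m
V₃ = V₁ · ln(z₃/z₀)/ln(z₁/z₀) = 43.0 × 9.2510/6.5517 = 60.7160 km/h

60.7 km/h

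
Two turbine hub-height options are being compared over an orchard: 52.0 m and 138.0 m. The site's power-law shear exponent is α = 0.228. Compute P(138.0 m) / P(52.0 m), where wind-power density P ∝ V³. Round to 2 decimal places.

Speed ratio: V_B/V_A = (z_B/z_A)^α = (138.0/52.0)^0.228 = (2.6538)^0.228 = 1.24923
Power-density ratio: P_B/P_A = (V_B/V_A)³ = (1.24923)³ = 1.94953

1.95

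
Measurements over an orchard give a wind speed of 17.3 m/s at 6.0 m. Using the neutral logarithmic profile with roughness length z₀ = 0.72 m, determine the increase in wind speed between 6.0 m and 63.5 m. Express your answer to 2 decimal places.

Log law: V₂ = V₁ · ln(z₂/z₀)/ln(z₁/z₀) = 17.3 × 4.4795/2.1203 = 36.5502 m/s
ΔV = 36.5502 − 17.3 = 19.2502 m/s

19.25 m/s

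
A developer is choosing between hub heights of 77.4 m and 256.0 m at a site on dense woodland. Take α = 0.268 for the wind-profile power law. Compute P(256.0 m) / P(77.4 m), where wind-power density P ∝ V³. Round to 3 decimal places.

Speed ratio: V_B/V_A = (z_B/z_A)^α = (256.0/77.4)^0.268 = (3.3075)^0.268 = 1.37793
Power-density ratio: P_B/P_A = (V_B/V_A)³ = (1.37793)³ = 2.61624

2.616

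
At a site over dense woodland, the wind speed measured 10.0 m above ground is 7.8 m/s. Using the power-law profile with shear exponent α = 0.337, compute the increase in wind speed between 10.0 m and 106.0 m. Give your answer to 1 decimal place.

Power law: V₂ = V₁ · (z₂/z₁)^α = 7.8 × (10.6000)^0.337 = 17.2831 m/s
ΔV = 17.2831 − 7.8 = 9.4831 m/s

9.5 m/s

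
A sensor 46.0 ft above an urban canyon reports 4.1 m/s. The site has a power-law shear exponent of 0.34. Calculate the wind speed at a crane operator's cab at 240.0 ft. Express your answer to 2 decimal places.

7.19 m/s

Power-law profile: V₂ = V₁ · (z₂/z₁)^α
V₂ = 4.1 × (240.0/46.0)^0.34 = 4.1 × (5.2174)^0.34
    = 4.1 × 1.7536 = 7.1898 m/s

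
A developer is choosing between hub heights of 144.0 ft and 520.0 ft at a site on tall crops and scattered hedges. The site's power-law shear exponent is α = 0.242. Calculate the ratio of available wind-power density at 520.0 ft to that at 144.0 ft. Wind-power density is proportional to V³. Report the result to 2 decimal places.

Speed ratio: V_B/V_A = (z_B/z_A)^α = (520.0/144.0)^0.242 = (3.6111)^0.242 = 1.36442
Power-density ratio: P_B/P_A = (V_B/V_A)³ = (1.36442)³ = 2.54008

2.54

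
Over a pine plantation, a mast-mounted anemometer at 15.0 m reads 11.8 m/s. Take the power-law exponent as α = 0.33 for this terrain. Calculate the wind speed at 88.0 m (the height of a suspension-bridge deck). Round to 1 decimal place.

Power-law profile: V₂ = V₁ · (z₂/z₁)^α
V₂ = 11.8 × (88.0/15.0)^0.33 = 11.8 × (5.8667)^0.33
    = 11.8 × 1.7930 = 21.1569 m/s

21.2 m/s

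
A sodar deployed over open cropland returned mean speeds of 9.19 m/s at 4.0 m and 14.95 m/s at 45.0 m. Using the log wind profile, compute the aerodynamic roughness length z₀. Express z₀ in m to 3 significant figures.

z₀ ≈ 0.0841 m

Log law: V(z) ∝ ln(z/z₀). With r = V₁/V₂ = 9.19/14.95 = 0.61472,
r · ln(z₂/z₀) = ln(z₁/z₀) ⇒ ln z₀ = (ln z₁ − r·ln z₂)/(1 − r)
ln z₀ = (1.38629 − 0.61472×3.80666) / 0.38528 = -2.4754
z₀ = exp(-2.4754) = 0.08413 m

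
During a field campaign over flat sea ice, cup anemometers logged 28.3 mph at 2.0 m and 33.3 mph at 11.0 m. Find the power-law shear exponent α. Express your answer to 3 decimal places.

Power law: V₂/V₁ = (z₂/z₁)^α ⇒ α = ln(V₂/V₁) / ln(z₂/z₁)
α = ln(33.3/28.3) / ln(11.0/2.0) = ln(1.1767) / ln(5.5000)
  = 0.16270 / 1.70475 = 0.09544

α ≈ 0.095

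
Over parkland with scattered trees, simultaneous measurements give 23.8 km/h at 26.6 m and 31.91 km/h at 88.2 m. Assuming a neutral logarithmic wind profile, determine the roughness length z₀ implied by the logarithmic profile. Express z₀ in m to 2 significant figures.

Log law: V(z) ∝ ln(z/z₀). With r = V₁/V₂ = 23.8/31.91 = 0.74585,
r · ln(z₂/z₀) = ln(z₁/z₀) ⇒ ln z₀ = (ln z₁ − r·ln z₂)/(1 − r)
ln z₀ = (3.28091 − 0.74585×4.47961) / 0.25415 = -0.2368
z₀ = exp(-0.2368) = 0.7891 m

z₀ ≈ 0.79 m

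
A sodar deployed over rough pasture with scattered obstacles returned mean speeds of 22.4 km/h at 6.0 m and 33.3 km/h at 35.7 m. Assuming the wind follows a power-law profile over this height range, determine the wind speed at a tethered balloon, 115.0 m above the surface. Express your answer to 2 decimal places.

43.19 km/h

First find α: α = ln(V₂/V₁)/ln(z₂/z₁) = ln(33.3/22.4)/ln(35.7/6.0) = 0.39650/1.78339 = 0.2223
Extrapolate from 35.7 m to 115.0 m: V₃ = 33.3 × (115.0/35.7)^0.2223 = 33.3 × 1.2970 = 43.1910 km/h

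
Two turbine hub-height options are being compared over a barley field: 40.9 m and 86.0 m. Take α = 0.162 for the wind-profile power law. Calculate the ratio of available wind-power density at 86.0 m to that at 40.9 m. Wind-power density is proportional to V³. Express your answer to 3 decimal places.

1.435

Speed ratio: V_B/V_A = (z_B/z_A)^α = (86.0/40.9)^0.162 = (2.1027)^0.162 = 1.12795
Power-density ratio: P_B/P_A = (V_B/V_A)³ = (1.12795)³ = 1.43506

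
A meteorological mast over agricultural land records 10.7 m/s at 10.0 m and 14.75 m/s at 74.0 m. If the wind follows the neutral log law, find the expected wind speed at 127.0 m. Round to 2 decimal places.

Log law: V ∝ ln(z/z₀). From the pair, with r = V₁/V₂ = 0.72542,
ln z₀ = (ln z₁ − r·ln z₂)/(1 − r) = (2.3026 − 0.72542×4.3041)/0.27458 = -2.9853 → z₀ = 0.05053 m
V₃ = V₁ · ln(z₃/z₀)/ln(z₁/z₀) = 10.7 × 7.8295/5.2879 = 15.8429 m/s

15.84 m/s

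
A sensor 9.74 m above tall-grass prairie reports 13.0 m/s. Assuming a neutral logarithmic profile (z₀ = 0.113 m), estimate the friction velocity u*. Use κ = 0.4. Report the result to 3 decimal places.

Log law: V(z) = (u*/κ) · ln(z/z₀) ⇒ u* = κ · V / ln(z/z₀)
u* = 0.4 × 13.0 / ln(9.74/0.113) = 0.4 × 13.0 / 4.4566
   = 5.2000 / 4.4566 = 1.1668 m/s

u* ≈ 1.167 m/s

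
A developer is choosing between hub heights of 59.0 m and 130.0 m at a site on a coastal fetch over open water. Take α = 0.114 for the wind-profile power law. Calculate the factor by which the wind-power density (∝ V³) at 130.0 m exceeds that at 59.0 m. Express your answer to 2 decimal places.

Speed ratio: V_B/V_A = (z_B/z_A)^α = (130.0/59.0)^0.114 = (2.2034)^0.114 = 1.09424
Power-density ratio: P_B/P_A = (V_B/V_A)³ = (1.09424)³ = 1.31020

1.31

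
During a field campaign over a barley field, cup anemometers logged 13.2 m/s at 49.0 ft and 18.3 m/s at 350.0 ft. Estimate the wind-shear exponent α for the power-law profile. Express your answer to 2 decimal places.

Power law: V₂/V₁ = (z₂/z₁)^α ⇒ α = ln(V₂/V₁) / ln(z₂/z₁)
α = ln(18.3/13.2) / ln(350.0/49.0) = ln(1.3864) / ln(7.1429)
  = 0.32668 / 1.96611 = 0.16616

α ≈ 0.17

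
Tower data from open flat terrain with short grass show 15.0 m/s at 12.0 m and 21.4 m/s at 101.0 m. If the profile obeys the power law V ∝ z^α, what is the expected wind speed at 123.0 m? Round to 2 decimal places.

First find α: α = ln(V₂/V₁)/ln(z₂/z₁) = ln(21.4/15.0)/ln(101.0/12.0) = 0.35534/2.13021 = 0.1668
Extrapolate from 101.0 m to 123.0 m: V₃ = 21.4 × (123.0/101.0)^0.1668 = 21.4 × 1.0334 = 22.1152 m/s

22.12 m/s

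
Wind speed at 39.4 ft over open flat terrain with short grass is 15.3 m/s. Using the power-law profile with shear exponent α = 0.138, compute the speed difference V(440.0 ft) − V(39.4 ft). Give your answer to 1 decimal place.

6.0 m/s

Power law: V₂ = V₁ · (z₂/z₁)^α = 15.3 × (11.1675)^0.138 = 21.3457 m/s
ΔV = 21.3457 − 15.3 = 6.0457 m/s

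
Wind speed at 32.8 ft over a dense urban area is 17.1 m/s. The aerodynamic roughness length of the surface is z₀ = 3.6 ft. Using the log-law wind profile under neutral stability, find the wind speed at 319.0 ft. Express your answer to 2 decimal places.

34.71 m/s

Log law: V(z) ∝ ln(z/z₀), so V₂/V₁ = ln(z₂/z₀) / ln(z₁/z₀).
ln(319.0/3.6) = 4.4843, ln(32.8/3.6) = 2.2095
V₂ = 17.1 × 4.4843/2.2095 = 17.1 × 2.0295 = 34.7051 m/s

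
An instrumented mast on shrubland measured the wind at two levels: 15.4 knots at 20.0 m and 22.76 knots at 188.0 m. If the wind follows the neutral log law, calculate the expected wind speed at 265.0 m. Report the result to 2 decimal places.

23.89 knots

Log law: V ∝ ln(z/z₀). From the pair, with r = V₁/V₂ = 0.67663,
ln z₀ = (ln z₁ − r·ln z₂)/(1 − r) = (2.9957 − 0.67663×5.2364)/0.32337 = -1.6927 → z₀ = 0.1840 m
V₃ = V₁ · ln(z₃/z₀)/ln(z₁/z₀) = 15.4 × 7.2724/4.6884 = 23.8876 knots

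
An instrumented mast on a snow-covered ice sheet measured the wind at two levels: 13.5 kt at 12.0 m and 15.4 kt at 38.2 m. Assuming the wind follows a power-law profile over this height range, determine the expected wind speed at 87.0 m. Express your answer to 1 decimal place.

16.9 kt

First find α: α = ln(V₂/V₁)/ln(z₂/z₁) = ln(15.4/13.5)/ln(38.2/12.0) = 0.13168/1.15793 = 0.1137
Extrapolate from 38.2 m to 87.0 m: V₃ = 15.4 × (87.0/38.2)^0.1137 = 15.4 × 1.0981 = 16.9110 kt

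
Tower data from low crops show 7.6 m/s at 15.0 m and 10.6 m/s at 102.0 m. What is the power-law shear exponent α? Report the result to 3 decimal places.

Power law: V₂/V₁ = (z₂/z₁)^α ⇒ α = ln(V₂/V₁) / ln(z₂/z₁)
α = ln(10.6/7.6) / ln(102.0/15.0) = ln(1.3947) / ln(6.8000)
  = 0.33271 / 1.91692 = 0.17356

α ≈ 0.174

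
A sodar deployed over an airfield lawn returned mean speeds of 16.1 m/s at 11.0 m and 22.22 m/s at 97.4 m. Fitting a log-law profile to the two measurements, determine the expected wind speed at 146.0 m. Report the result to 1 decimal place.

23.4 m/s

Log law: V ∝ ln(z/z₀). From the pair, with r = V₁/V₂ = 0.72457,
ln z₀ = (ln z₁ − r·ln z₂)/(1 − r) = (2.3979 − 0.72457×4.5788)/0.27543 = -3.3395 → z₀ = 0.03545 m
V₃ = V₁ · ln(z₃/z₀)/ln(z₁/z₀) = 16.1 × 8.3231/5.7374 = 23.3559 m/s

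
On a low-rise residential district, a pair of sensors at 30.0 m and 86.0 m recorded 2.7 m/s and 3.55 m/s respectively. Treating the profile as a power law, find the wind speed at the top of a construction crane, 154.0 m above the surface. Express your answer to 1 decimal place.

First find α: α = ln(V₂/V₁)/ln(z₂/z₁) = ln(3.55/2.7)/ln(86.0/30.0) = 0.27370/1.05315 = 0.2599
Extrapolate from 86.0 m to 154.0 m: V₃ = 3.55 × (154.0/86.0)^0.2599 = 3.55 × 1.1635 = 4.1303 m/s

4.1 m/s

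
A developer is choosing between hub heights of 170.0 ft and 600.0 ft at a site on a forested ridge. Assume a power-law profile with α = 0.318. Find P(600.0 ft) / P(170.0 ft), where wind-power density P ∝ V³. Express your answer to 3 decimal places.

3.330

Speed ratio: V_B/V_A = (z_B/z_A)^α = (600.0/170.0)^0.318 = (3.5294)^0.318 = 1.49338
Power-density ratio: P_B/P_A = (V_B/V_A)³ = (1.49338)³ = 3.33049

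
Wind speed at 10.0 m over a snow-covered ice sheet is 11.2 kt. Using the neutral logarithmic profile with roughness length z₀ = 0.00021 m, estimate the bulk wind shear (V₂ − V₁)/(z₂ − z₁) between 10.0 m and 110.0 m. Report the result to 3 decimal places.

Log law: V₂ = V₁ · ln(z₂/z₀)/ln(z₁/z₀) = 11.2 × 13.1689/10.7710 = 13.6934 kt
ΔV/Δz = (13.6934 − 11.2)/(110.0 − 10.0) = 2.4934/100.0000 = 0.02493 kt/m

0.025 kt/m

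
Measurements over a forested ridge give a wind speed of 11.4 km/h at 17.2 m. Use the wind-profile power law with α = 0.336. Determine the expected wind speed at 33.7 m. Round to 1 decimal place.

14.3 km/h

Power-law profile: V₂ = V₁ · (z₂/z₁)^α
V₂ = 11.4 × (33.7/17.2)^0.336 = 11.4 × (1.9593)^0.336
    = 11.4 × 1.2536 = 14.2906 km/h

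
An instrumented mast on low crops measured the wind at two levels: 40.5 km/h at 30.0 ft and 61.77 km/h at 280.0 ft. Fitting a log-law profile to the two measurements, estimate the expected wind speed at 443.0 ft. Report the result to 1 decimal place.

66.1 km/h

Log law: V ∝ ln(z/z₀). From the pair, with r = V₁/V₂ = 0.65566,
ln z₀ = (ln z₁ − r·ln z₂)/(1 − r) = (3.4012 − 0.65566×5.6348)/0.34434 = -0.8518 → z₀ = 0.4267 ft
V₃ = V₁ · ln(z₃/z₀)/ln(z₁/z₀) = 40.5 × 6.9453/4.2530 = 66.1389 km/h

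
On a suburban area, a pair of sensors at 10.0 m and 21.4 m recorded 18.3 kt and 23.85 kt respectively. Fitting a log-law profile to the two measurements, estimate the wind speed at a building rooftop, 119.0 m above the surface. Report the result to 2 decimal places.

36.37 kt

Log law: V ∝ ln(z/z₀). From the pair, with r = V₁/V₂ = 0.76730,
ln z₀ = (ln z₁ − r·ln z₂)/(1 − r) = (2.3026 − 0.76730×3.0634)/0.23270 = -0.2060 → z₀ = 0.8138 m
V₃ = V₁ · ln(z₃/z₀)/ln(z₁/z₀) = 18.3 × 4.9851/2.5086 = 36.3661 kt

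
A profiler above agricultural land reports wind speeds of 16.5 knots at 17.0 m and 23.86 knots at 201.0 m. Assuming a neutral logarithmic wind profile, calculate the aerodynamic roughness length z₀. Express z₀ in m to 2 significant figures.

z₀ ≈ 0.067 m

Log law: V(z) ∝ ln(z/z₀). With r = V₁/V₂ = 16.5/23.86 = 0.69153,
r · ln(z₂/z₀) = ln(z₁/z₀) ⇒ ln z₀ = (ln z₁ − r·ln z₂)/(1 − r)
ln z₀ = (2.83321 − 0.69153×5.30330) / 0.30847 = -2.7044
z₀ = exp(-2.7044) = 0.06691 m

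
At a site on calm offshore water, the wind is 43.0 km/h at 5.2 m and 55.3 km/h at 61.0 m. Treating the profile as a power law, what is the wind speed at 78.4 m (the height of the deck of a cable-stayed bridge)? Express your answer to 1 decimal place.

First find α: α = ln(V₂/V₁)/ln(z₂/z₁) = ln(55.3/43.0)/ln(61.0/5.2) = 0.25157/2.46222 = 0.1022
Extrapolate from 61.0 m to 78.4 m: V₃ = 55.3 × (78.4/61.0)^0.1022 = 55.3 × 1.0260 = 56.7362 km/h

56.7 km/h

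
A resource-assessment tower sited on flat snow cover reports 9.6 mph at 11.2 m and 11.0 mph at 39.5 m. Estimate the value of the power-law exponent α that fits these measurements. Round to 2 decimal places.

α ≈ 0.11

Power law: V₂/V₁ = (z₂/z₁)^α ⇒ α = ln(V₂/V₁) / ln(z₂/z₁)
α = ln(11.0/9.6) / ln(39.5/11.2) = ln(1.1458) / ln(3.5268)
  = 0.13613 / 1.26039 = 0.10801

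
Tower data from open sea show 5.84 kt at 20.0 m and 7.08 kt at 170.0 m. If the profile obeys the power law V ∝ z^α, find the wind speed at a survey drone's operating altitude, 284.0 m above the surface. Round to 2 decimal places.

7.41 kt

First find α: α = ln(V₂/V₁)/ln(z₂/z₁) = ln(7.08/5.84)/ln(170.0/20.0) = 0.19254/2.14007 = 0.0900
Extrapolate from 170.0 m to 284.0 m: V₃ = 7.08 × (284.0/170.0)^0.0900 = 7.08 × 1.0473 = 7.4146 kt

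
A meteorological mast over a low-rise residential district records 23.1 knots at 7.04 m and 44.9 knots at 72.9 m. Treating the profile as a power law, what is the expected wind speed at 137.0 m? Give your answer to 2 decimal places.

53.72 knots

First find α: α = ln(V₂/V₁)/ln(z₂/z₁) = ln(44.9/23.1)/ln(72.9/7.04) = 0.66461/2.33748 = 0.2843
Extrapolate from 72.9 m to 137.0 m: V₃ = 44.9 × (137.0/72.9)^0.2843 = 44.9 × 1.1965 = 53.7217 knots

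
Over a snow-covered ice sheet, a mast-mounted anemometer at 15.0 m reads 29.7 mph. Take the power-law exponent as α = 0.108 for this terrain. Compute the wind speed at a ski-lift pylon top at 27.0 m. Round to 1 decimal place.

31.6 mph

Power-law profile: V₂ = V₁ · (z₂/z₁)^α
V₂ = 29.7 × (27.0/15.0)^0.108 = 29.7 × (1.8000)^0.108
    = 29.7 × 1.0655 = 31.6465 mph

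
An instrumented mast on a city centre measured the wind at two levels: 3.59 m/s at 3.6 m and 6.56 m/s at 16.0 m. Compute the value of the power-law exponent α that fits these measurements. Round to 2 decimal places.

α ≈ 0.40

Power law: V₂/V₁ = (z₂/z₁)^α ⇒ α = ln(V₂/V₁) / ln(z₂/z₁)
α = ln(6.56/3.59) / ln(16.0/3.6) = ln(1.8273) / ln(4.4444)
  = 0.60284 / 1.49165 = 0.40414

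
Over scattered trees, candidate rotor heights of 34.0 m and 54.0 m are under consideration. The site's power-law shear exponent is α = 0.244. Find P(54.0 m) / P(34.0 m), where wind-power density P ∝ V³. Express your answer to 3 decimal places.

1.403

Speed ratio: V_B/V_A = (z_B/z_A)^α = (54.0/34.0)^0.244 = (1.5882)^0.244 = 1.11950
Power-density ratio: P_B/P_A = (V_B/V_A)³ = (1.11950)³ = 1.40304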